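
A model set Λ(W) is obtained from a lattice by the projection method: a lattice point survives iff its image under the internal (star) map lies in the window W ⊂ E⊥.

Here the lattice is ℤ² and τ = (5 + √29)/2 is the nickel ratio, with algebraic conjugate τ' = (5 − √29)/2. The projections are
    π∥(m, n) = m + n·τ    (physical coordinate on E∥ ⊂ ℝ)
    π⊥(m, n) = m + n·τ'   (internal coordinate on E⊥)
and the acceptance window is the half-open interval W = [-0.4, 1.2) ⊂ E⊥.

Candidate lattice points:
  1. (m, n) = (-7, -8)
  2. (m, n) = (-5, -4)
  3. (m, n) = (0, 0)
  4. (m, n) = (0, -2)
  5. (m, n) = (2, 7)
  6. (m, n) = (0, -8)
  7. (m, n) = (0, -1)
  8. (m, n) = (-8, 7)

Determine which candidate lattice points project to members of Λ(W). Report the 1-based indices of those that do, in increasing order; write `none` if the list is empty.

τ' = (5−√29)/2 ≈ -0.19258.
[1] lift (-7,-8): star map gives -5.45934; window check -0.4 ≤ -5.45934 < 1.2 is false → out
[2] lift (-5,-4): star map gives -4.22967; window check -0.4 ≤ -4.22967 < 1.2 is false → out
[3] lift (0,0): star map gives 0.00000; window check -0.4 ≤ 0.00000 < 1.2 is true → IN Λ
[4] lift (0,-2): star map gives 0.38516; window check -0.4 ≤ 0.38516 < 1.2 is true → IN Λ
[5] lift (2,7): star map gives 0.65192; window check -0.4 ≤ 0.65192 < 1.2 is true → IN Λ
[6] lift (0,-8): star map gives 1.54066; window check -0.4 ≤ 1.54066 < 1.2 is false → out
[7] lift (0,-1): star map gives 0.19258; window check -0.4 ≤ 0.19258 < 1.2 is true → IN Λ
[8] lift (-8,7): star map gives -9.34808; window check -0.4 ≤ -9.34808 < 1.2 is false → out

3, 4, 5, 7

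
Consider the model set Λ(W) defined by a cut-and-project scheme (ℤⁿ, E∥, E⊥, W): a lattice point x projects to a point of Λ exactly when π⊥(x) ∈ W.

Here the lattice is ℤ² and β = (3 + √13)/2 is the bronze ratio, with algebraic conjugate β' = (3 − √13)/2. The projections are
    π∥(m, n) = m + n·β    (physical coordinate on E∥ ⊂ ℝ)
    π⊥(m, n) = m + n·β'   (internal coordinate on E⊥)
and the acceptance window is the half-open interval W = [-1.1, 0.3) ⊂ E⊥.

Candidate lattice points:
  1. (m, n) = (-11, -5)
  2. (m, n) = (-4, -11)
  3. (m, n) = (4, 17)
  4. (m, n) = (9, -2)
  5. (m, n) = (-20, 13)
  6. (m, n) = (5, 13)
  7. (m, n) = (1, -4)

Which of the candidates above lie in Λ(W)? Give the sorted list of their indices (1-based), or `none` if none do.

2

β' = (3−√13)/2 ≈ -0.3028.
#1 (-11,-5): internal coord -11 + (-5)·β' = -9.4861; -9.4861 ∉ [-1.1, 0.3) → out
#2 (-4,-11): internal coord -4 + (-11)·β' = -0.6695; -0.6695 ∈ [-1.1, 0.3) → IN Λ
#3 (4,17): internal coord 4 + (17)·β' = -1.1472; -1.1472 ∉ [-1.1, 0.3) → out
#4 (9,-2): internal coord 9 + (-2)·β' = +9.6056; +9.6056 ∉ [-1.1, 0.3) → out
#5 (-20,13): internal coord -20 + (13)·β' = -23.9361; -23.9361 ∉ [-1.1, 0.3) → out
#6 (5,13): internal coord 5 + (13)·β' = +1.0639; +1.0639 ∉ [-1.1, 0.3) → out
#7 (1,-4): internal coord 1 + (-4)·β' = +2.2111; +2.2111 ∉ [-1.1, 0.3) → out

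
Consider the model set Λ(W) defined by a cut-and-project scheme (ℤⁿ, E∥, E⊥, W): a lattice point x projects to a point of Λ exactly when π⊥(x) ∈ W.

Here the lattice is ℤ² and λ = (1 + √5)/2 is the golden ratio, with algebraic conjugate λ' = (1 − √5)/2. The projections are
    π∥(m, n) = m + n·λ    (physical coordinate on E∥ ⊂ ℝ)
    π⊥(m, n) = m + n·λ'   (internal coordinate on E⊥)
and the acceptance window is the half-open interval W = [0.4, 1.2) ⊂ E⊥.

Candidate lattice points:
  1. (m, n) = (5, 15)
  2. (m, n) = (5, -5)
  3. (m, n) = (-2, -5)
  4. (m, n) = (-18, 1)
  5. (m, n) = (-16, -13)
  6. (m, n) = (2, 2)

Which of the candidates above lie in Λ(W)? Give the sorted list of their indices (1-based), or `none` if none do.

Compute λ' = (1−√5)/2 = -0.618034, so π⊥(m,n) = m -0.618034·n.
candidate 1: (m,n)=(5,15) → π∥ = 5+15·λ ≈ 29.270510, π⊥ = 5+15·λ' ≈ -4.270510 ∉ [0.4, 1.2) ⇒ out
candidate 2: (m,n)=(5,-5) → π∥ = 5-5·λ ≈ -3.090170, π⊥ = 5-5·λ' ≈ 8.090170 ∉ [0.4, 1.2) ⇒ out
candidate 3: (m,n)=(-2,-5) → π∥ = -2-5·λ ≈ -10.090170, π⊥ = -2-5·λ' ≈ 1.090170 ∈ [0.4, 1.2) ⇒ IN Λ
candidate 4: (m,n)=(-18,1) → π∥ = -18+1·λ ≈ -16.381966, π⊥ = -18+1·λ' ≈ -18.618034 ∉ [0.4, 1.2) ⇒ out
candidate 5: (m,n)=(-16,-13) → π∥ = -16-13·λ ≈ -37.034442, π⊥ = -16-13·λ' ≈ -7.965558 ∉ [0.4, 1.2) ⇒ out
candidate 6: (m,n)=(2,2) → π∥ = 2+2·λ ≈ 5.236068, π⊥ = 2+2·λ' ≈ 0.763932 ∈ [0.4, 1.2) ⇒ IN Λ

3, 6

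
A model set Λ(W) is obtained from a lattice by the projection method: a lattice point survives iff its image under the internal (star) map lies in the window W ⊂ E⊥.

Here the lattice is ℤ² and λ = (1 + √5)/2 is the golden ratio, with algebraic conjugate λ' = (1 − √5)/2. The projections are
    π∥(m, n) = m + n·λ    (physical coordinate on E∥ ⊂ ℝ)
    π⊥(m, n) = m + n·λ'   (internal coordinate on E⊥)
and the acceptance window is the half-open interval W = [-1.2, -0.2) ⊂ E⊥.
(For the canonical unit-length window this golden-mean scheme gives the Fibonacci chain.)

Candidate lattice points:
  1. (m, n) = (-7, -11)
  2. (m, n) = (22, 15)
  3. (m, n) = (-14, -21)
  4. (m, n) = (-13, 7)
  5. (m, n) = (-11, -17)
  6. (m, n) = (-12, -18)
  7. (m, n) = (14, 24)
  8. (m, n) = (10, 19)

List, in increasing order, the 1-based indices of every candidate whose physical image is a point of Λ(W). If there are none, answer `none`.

1, 3, 5, 6, 7

λ' = (1−√5)/2 ≈ -0.61803.
#1 (-7,-11): internal coord -7 + (-11)·λ' = -0.20163; -0.20163 ∈ [-1.2, -0.2) → IN Λ
#2 (22,15): internal coord 22 + (15)·λ' = +12.72949; +12.72949 ∉ [-1.2, -0.2) → out
#3 (-14,-21): internal coord -14 + (-21)·λ' = -1.02129; -1.02129 ∈ [-1.2, -0.2) → IN Λ
#4 (-13,7): internal coord -13 + (7)·λ' = -17.32624; -17.32624 ∉ [-1.2, -0.2) → out
#5 (-11,-17): internal coord -11 + (-17)·λ' = -0.49342; -0.49342 ∈ [-1.2, -0.2) → IN Λ
#6 (-12,-18): internal coord -12 + (-18)·λ' = -0.87539; -0.87539 ∈ [-1.2, -0.2) → IN Λ
#7 (14,24): internal coord 14 + (24)·λ' = -0.83282; -0.83282 ∈ [-1.2, -0.2) → IN Λ
#8 (10,19): internal coord 10 + (19)·λ' = -1.74265; -1.74265 ∉ [-1.2, -0.2) → out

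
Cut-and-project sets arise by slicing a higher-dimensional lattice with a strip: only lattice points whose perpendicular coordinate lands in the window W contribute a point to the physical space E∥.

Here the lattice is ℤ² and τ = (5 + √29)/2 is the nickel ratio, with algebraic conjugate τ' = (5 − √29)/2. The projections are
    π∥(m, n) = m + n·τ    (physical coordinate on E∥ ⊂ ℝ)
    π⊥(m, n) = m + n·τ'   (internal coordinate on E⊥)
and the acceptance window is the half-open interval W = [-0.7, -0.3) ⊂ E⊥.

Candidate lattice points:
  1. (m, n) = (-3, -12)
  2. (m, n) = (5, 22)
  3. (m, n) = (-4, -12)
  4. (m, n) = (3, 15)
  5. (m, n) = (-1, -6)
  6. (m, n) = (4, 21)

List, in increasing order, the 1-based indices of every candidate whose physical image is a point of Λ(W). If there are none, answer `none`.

1

Compute τ' = (5−√29)/2 = -0.192582, so π⊥(m,n) = m -0.192582·n.
#1 (-3,-12): internal coord -3 + (-12)·τ' = -0.689011; -0.689011 ∈ [-0.7, -0.3) → IN Λ
#2 (5,22): internal coord 5 + (22)·τ' = +0.763187; +0.763187 ∉ [-0.7, -0.3) → out
#3 (-4,-12): internal coord -4 + (-12)·τ' = -1.689011; -1.689011 ∉ [-0.7, -0.3) → out
#4 (3,15): internal coord 3 + (15)·τ' = +0.111264; +0.111264 ∉ [-0.7, -0.3) → out
#5 (-1,-6): internal coord -1 + (-6)·τ' = +0.155494; +0.155494 ∉ [-0.7, -0.3) → out
#6 (4,21): internal coord 4 + (21)·τ' = -0.044230; -0.044230 ∉ [-0.7, -0.3) → out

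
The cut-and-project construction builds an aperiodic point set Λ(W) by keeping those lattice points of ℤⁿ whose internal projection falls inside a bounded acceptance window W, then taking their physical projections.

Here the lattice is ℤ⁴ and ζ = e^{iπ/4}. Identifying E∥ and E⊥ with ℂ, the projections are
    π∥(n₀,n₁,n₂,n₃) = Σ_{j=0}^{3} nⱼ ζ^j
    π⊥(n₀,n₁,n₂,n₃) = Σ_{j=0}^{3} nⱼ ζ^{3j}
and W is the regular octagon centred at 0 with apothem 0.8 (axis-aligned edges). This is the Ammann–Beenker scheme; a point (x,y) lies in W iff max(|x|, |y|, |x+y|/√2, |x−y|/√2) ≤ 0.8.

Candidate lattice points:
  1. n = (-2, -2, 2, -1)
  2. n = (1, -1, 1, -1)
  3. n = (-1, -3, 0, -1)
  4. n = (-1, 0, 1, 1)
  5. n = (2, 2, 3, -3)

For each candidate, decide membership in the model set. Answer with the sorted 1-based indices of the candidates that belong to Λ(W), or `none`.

π⊥(n) = n₀ + n₁ζ³ + n₂ζ⁶ + n₃ζ⁹ where ζ = e^{iπ/4}.
#1 (-2, -2, 2, -1): internal (-1.2929, -4.1213); octagon support 4.1213 vs apothem 0.8 → ∉ W
#2 (1, -1, 1, -1): internal (1.0000, -2.4142); octagon support 2.4142 vs apothem 0.8 → ∉ W
#3 (-1, -3, 0, -1): internal (0.4142, -2.8284); octagon support 2.8284 vs apothem 0.8 → ∉ W
#4 (-1, 0, 1, 1): internal (-0.2929, -0.2929); octagon support 0.4142 vs apothem 0.8 → ∈ W
#5 (2, 2, 3, -3): internal (-1.5355, -3.7071); octagon support 3.7071 vs apothem 0.8 → ∉ W

4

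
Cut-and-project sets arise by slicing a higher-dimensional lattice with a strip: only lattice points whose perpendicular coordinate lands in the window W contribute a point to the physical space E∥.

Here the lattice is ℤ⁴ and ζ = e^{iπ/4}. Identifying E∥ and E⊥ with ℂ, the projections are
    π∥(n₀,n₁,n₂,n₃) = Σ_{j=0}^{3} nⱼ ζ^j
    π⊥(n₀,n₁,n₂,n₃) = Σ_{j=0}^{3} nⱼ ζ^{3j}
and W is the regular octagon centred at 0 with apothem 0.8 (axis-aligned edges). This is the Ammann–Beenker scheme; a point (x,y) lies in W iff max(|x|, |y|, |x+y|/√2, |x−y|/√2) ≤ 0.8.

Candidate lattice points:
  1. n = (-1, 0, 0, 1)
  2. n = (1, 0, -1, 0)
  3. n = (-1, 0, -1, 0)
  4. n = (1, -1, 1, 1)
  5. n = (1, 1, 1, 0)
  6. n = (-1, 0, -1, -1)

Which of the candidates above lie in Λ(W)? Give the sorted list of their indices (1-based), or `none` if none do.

With ζ = e^{iπ/4} the internal vectors are ζ^0,ζ^3,ζ^6,ζ^9.
#1 (-1, 0, 0, 1): internal (-0.292893, 0.707107); octagon support 0.707107 vs apothem 0.8 → ∈ W
#2 (1, 0, -1, 0): internal (1.000000, 1.000000); octagon support 1.414214 vs apothem 0.8 → ∉ W
#3 (-1, 0, -1, 0): internal (-1.000000, 1.000000); octagon support 1.414214 vs apothem 0.8 → ∉ W
#4 (1, -1, 1, 1): internal (2.414214, -1.000000); octagon support 2.414214 vs apothem 0.8 → ∉ W
#5 (1, 1, 1, 0): internal (0.292893, -0.292893); octagon support 0.414214 vs apothem 0.8 → ∈ W
#6 (-1, 0, -1, -1): internal (-1.707107, 0.292893); octagon support 1.707107 vs apothem 0.8 → ∉ W

1, 5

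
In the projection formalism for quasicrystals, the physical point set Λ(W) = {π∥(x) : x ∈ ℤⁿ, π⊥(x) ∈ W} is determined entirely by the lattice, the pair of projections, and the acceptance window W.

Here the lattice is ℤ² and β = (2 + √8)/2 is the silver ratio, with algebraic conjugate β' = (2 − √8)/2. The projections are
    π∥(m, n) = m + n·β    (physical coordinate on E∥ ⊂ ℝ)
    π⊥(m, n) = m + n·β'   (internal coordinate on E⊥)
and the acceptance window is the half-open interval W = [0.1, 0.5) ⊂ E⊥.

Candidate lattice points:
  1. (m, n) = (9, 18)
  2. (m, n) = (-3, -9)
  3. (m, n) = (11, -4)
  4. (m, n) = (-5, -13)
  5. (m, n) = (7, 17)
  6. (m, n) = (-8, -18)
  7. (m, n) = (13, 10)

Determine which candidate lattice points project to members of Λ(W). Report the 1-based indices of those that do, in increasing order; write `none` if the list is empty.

Compute β' = (2−√8)/2 = -0.41421, so π⊥(m,n) = m -0.41421·n.
candidate 1: (m,n)=(9,18) → π∥ = 9+18·β ≈ 52.45584, π⊥ = 9+18·β' ≈ 1.54416 ∉ [0.1, 0.5) ⇒ out
candidate 2: (m,n)=(-3,-9) → π∥ = -3-9·β ≈ -24.72792, π⊥ = -3-9·β' ≈ 0.72792 ∉ [0.1, 0.5) ⇒ out
candidate 3: (m,n)=(11,-4) → π∥ = 11-4·β ≈ 1.34315, π⊥ = 11-4·β' ≈ 12.65685 ∉ [0.1, 0.5) ⇒ out
candidate 4: (m,n)=(-5,-13) → π∥ = -5-13·β ≈ -36.38478, π⊥ = -5-13·β' ≈ 0.38478 ∈ [0.1, 0.5) ⇒ IN Λ
candidate 5: (m,n)=(7,17) → π∥ = 7+17·β ≈ 48.04163, π⊥ = 7+17·β' ≈ -0.04163 ∉ [0.1, 0.5) ⇒ out
candidate 6: (m,n)=(-8,-18) → π∥ = -8-18·β ≈ -51.45584, π⊥ = -8-18·β' ≈ -0.54416 ∉ [0.1, 0.5) ⇒ out
candidate 7: (m,n)=(13,10) → π∥ = 13+10·β ≈ 37.14214, π⊥ = 13+10·β' ≈ 8.85786 ∉ [0.1, 0.5) ⇒ out

4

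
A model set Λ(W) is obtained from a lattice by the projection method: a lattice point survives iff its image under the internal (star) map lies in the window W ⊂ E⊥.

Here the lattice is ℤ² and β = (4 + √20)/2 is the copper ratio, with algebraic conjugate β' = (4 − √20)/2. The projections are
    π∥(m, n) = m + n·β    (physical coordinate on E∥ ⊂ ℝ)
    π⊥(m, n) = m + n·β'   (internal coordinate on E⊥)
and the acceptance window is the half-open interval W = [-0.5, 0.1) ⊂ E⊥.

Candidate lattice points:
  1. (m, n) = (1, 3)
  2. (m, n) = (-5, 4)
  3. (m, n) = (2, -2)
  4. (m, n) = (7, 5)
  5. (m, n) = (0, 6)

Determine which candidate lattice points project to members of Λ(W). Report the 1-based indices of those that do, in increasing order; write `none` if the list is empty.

none

Compute β' = (4−√20)/2 = -0.236068, so π⊥(m,n) = m -0.236068·n.
candidate 1: (m,n)=(1,3) → π∥ = 1+3·β ≈ 13.708204, π⊥ = 1+3·β' ≈ 0.291796 ∉ [-0.5, 0.1) ⇒ out
candidate 2: (m,n)=(-5,4) → π∥ = -5+4·β ≈ 11.944272, π⊥ = -5+4·β' ≈ -5.944272 ∉ [-0.5, 0.1) ⇒ out
candidate 3: (m,n)=(2,-2) → π∥ = 2-2·β ≈ -6.472136, π⊥ = 2-2·β' ≈ 2.472136 ∉ [-0.5, 0.1) ⇒ out
candidate 4: (m,n)=(7,5) → π∥ = 7+5·β ≈ 28.180340, π⊥ = 7+5·β' ≈ 5.819660 ∉ [-0.5, 0.1) ⇒ out
candidate 5: (m,n)=(0,6) → π∥ = 0+6·β ≈ 25.416408, π⊥ = 0+6·β' ≈ -1.416408 ∉ [-0.5, 0.1) ⇒ out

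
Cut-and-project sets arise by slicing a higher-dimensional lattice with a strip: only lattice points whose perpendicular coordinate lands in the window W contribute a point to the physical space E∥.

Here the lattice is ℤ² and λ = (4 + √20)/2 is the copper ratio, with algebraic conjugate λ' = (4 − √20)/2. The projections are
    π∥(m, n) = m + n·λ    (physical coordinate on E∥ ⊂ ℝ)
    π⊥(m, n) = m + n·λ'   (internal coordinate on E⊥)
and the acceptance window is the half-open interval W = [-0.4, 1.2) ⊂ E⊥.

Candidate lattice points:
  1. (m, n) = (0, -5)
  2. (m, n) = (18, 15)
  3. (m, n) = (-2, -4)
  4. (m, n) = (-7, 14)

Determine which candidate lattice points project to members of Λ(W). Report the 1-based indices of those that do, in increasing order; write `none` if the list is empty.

Compute λ' = (4−√20)/2 = -0.236068, so π⊥(m,n) = m -0.236068·n.
candidate 1: (m,n)=(0,-5) → π∥ = 0-5·λ ≈ -21.180340, π⊥ = 0-5·λ' ≈ 1.180340 ∈ [-0.4, 1.2) ⇒ IN Λ
candidate 2: (m,n)=(18,15) → π∥ = 18+15·λ ≈ 81.541020, π⊥ = 18+15·λ' ≈ 14.458980 ∉ [-0.4, 1.2) ⇒ out
candidate 3: (m,n)=(-2,-4) → π∥ = -2-4·λ ≈ -18.944272, π⊥ = -2-4·λ' ≈ -1.055728 ∉ [-0.4, 1.2) ⇒ out
candidate 4: (m,n)=(-7,14) → π∥ = -7+14·λ ≈ 52.304952, π⊥ = -7+14·λ' ≈ -10.304952 ∉ [-0.4, 1.2) ⇒ out

1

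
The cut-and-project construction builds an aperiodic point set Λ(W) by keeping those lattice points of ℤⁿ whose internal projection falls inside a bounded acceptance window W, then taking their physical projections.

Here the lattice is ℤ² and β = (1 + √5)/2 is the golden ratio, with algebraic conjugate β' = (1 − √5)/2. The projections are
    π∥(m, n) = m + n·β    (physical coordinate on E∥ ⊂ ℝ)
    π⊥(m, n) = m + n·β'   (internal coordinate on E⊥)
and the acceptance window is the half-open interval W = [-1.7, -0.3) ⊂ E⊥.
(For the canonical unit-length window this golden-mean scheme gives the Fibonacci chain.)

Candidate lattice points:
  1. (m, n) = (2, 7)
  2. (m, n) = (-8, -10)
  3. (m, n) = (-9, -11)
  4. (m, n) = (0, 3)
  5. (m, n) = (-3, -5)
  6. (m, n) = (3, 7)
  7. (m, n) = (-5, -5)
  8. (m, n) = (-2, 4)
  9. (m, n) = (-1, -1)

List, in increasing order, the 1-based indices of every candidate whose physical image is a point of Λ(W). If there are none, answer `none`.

β' = (1−√5)/2 ≈ -0.6180.
candidate 1: (m,n)=(2,7) → π∥ = 2+7·β ≈ 13.3262, π⊥ = 2+7·β' ≈ -2.3262 ∉ [-1.7, -0.3) ⇒ out
candidate 2: (m,n)=(-8,-10) → π∥ = -8-10·β ≈ -24.1803, π⊥ = -8-10·β' ≈ -1.8197 ∉ [-1.7, -0.3) ⇒ out
candidate 3: (m,n)=(-9,-11) → π∥ = -9-11·β ≈ -26.7984, π⊥ = -9-11·β' ≈ -2.2016 ∉ [-1.7, -0.3) ⇒ out
candidate 4: (m,n)=(0,3) → π∥ = 0+3·β ≈ 4.8541, π⊥ = 0+3·β' ≈ -1.8541 ∉ [-1.7, -0.3) ⇒ out
candidate 5: (m,n)=(-3,-5) → π∥ = -3-5·β ≈ -11.0902, π⊥ = -3-5·β' ≈ 0.0902 ∉ [-1.7, -0.3) ⇒ out
candidate 6: (m,n)=(3,7) → π∥ = 3+7·β ≈ 14.3262, π⊥ = 3+7·β' ≈ -1.3262 ∈ [-1.7, -0.3) ⇒ IN Λ
candidate 7: (m,n)=(-5,-5) → π∥ = -5-5·β ≈ -13.0902, π⊥ = -5-5·β' ≈ -1.9098 ∉ [-1.7, -0.3) ⇒ out
candidate 8: (m,n)=(-2,4) → π∥ = -2+4·β ≈ 4.4721, π⊥ = -2+4·β' ≈ -4.4721 ∉ [-1.7, -0.3) ⇒ out
candidate 9: (m,n)=(-1,-1) → π∥ = -1-1·β ≈ -2.6180, π⊥ = -1-1·β' ≈ -0.3820 ∈ [-1.7, -0.3) ⇒ IN Λ

6, 9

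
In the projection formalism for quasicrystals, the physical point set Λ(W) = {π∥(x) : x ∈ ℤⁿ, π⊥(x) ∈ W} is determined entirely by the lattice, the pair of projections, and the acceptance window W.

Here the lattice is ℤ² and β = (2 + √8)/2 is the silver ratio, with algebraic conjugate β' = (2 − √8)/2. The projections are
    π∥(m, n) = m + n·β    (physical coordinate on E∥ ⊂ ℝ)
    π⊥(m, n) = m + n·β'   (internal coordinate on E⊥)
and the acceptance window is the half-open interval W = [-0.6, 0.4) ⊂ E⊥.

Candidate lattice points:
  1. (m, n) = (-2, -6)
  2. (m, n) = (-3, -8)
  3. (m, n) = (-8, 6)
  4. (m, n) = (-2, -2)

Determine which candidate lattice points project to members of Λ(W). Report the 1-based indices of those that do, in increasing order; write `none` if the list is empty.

2

β' = (2−√8)/2 ≈ -0.414214.
candidate 1: (m,n)=(-2,-6) → π∥ = -2-6·β ≈ -16.485281, π⊥ = -2-6·β' ≈ 0.485281 ∉ [-0.6, 0.4) ⇒ out
candidate 2: (m,n)=(-3,-8) → π∥ = -3-8·β ≈ -22.313708, π⊥ = -3-8·β' ≈ 0.313708 ∈ [-0.6, 0.4) ⇒ IN Λ
candidate 3: (m,n)=(-8,6) → π∥ = -8+6·β ≈ 6.485281, π⊥ = -8+6·β' ≈ -10.485281 ∉ [-0.6, 0.4) ⇒ out
candidate 4: (m,n)=(-2,-2) → π∥ = -2-2·β ≈ -6.828427, π⊥ = -2-2·β' ≈ -1.171573 ∉ [-0.6, 0.4) ⇒ out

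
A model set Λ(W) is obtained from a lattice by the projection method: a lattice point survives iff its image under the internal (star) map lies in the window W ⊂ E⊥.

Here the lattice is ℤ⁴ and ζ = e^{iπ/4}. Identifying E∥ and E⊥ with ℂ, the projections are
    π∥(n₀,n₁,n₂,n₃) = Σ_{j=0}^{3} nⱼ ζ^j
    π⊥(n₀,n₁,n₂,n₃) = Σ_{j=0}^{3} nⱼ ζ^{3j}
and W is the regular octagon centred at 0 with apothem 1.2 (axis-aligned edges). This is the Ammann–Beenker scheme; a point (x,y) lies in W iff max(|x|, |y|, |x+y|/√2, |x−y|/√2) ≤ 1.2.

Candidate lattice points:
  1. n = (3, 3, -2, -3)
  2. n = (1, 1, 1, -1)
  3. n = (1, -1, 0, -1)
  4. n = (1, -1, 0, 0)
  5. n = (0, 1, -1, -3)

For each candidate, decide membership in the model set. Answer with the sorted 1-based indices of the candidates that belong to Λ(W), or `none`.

2

Internal map: ζ^{3j} for j=0..3 gives (1,0), (−√2/2,√2/2), (0,−1), (√2/2,√2/2).
#1 (3, 3, -2, -3): internal (-1.2426, 2.0000); octagon support 2.2929 vs apothem 1.2 → ∉ W
#2 (1, 1, 1, -1): internal (-0.4142, -1.0000); octagon support 1.0000 vs apothem 1.2 → ∈ W
#3 (1, -1, 0, -1): internal (1.0000, -1.4142); octagon support 1.7071 vs apothem 1.2 → ∉ W
#4 (1, -1, 0, 0): internal (1.7071, -0.7071); octagon support 1.7071 vs apothem 1.2 → ∉ W
#5 (0, 1, -1, -3): internal (-2.8284, -0.4142); octagon support 2.8284 vs apothem 1.2 → ∉ W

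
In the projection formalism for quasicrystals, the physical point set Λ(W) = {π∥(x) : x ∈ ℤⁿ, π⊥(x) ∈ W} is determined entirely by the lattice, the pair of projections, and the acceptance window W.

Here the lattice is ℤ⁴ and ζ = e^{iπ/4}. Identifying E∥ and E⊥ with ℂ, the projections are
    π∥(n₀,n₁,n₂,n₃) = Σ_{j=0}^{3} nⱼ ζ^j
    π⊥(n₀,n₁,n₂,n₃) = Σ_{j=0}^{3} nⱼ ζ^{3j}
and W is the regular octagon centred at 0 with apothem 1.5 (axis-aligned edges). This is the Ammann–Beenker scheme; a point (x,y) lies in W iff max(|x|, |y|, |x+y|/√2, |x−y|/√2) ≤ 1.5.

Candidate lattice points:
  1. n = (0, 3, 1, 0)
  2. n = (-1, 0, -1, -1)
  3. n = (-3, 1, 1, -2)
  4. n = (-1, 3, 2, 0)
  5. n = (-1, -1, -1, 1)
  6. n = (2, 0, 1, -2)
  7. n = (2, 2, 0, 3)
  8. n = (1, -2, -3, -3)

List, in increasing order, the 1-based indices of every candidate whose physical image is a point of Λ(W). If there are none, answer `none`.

With ζ = e^{iπ/4} the internal vectors are ζ^0,ζ^3,ζ^6,ζ^9.
#1 (0, 3, 1, 0): internal (-2.12132, 1.12132); octagon support 2.29289 vs apothem 1.5 → ∉ W
#2 (-1, 0, -1, -1): internal (-1.70711, 0.29289); octagon support 1.70711 vs apothem 1.5 → ∉ W
#3 (-3, 1, 1, -2): internal (-5.12132, -1.70711); octagon support 5.12132 vs apothem 1.5 → ∉ W
#4 (-1, 3, 2, 0): internal (-3.12132, 0.12132); octagon support 3.12132 vs apothem 1.5 → ∉ W
#5 (-1, -1, -1, 1): internal (0.41421, 1.00000); octagon support 1.00000 vs apothem 1.5 → ∈ W
#6 (2, 0, 1, -2): internal (0.58579, -2.41421); octagon support 2.41421 vs apothem 1.5 → ∉ W
#7 (2, 2, 0, 3): internal (2.70711, 3.53553); octagon support 4.41421 vs apothem 1.5 → ∉ W
#8 (1, -2, -3, -3): internal (0.29289, -0.53553); octagon support 0.58579 vs apothem 1.5 → ∈ W

5, 8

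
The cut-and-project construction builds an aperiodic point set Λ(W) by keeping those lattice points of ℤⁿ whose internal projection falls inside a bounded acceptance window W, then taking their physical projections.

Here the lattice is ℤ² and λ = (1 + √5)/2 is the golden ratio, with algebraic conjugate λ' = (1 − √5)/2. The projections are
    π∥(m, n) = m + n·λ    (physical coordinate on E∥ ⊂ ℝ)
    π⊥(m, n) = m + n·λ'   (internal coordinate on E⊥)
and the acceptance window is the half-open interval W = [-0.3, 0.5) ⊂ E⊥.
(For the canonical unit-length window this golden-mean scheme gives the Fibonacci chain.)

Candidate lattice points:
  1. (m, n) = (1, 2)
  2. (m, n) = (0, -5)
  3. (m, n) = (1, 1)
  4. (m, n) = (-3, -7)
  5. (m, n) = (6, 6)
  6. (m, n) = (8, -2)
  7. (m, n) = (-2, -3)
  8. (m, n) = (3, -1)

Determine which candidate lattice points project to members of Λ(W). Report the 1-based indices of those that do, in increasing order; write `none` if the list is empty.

1, 3, 7

Numerically λ ≈ 1.6180 and λ' = −1/λ ≈ -0.6180.
#1 (1,2): internal coord 1 + (2)·λ' = -0.2361; -0.2361 ∈ [-0.3, 0.5) → IN Λ
#2 (0,-5): internal coord 0 + (-5)·λ' = +3.0902; +3.0902 ∉ [-0.3, 0.5) → out
#3 (1,1): internal coord 1 + (1)·λ' = +0.3820; +0.3820 ∈ [-0.3, 0.5) → IN Λ
#4 (-3,-7): internal coord -3 + (-7)·λ' = +1.3262; +1.3262 ∉ [-0.3, 0.5) → out
#5 (6,6): internal coord 6 + (6)·λ' = +2.2918; +2.2918 ∉ [-0.3, 0.5) → out
#6 (8,-2): internal coord 8 + (-2)·λ' = +9.2361; +9.2361 ∉ [-0.3, 0.5) → out
#7 (-2,-3): internal coord -2 + (-3)·λ' = -0.1459; -0.1459 ∈ [-0.3, 0.5) → IN Λ
#8 (3,-1): internal coord 3 + (-1)·λ' = +3.6180; +3.6180 ∉ [-0.3, 0.5) → out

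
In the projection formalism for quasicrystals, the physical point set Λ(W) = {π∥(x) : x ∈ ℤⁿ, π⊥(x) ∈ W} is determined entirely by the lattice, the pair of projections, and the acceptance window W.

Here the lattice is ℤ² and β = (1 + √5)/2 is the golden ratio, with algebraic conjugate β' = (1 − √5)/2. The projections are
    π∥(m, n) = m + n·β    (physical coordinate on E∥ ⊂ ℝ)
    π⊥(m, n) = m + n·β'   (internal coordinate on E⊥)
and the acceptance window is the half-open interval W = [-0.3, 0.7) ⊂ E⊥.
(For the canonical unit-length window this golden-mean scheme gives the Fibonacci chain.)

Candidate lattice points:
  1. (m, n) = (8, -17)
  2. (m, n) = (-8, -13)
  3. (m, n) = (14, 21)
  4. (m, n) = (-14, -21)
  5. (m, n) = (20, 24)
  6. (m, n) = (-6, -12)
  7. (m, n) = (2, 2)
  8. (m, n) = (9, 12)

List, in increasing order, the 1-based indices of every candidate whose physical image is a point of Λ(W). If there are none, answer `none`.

2

Numerically β ≈ 1.618034 and β' = −1/β ≈ -0.618034.
[1] lift (8,-17): star map gives 18.506578; window check -0.3 ≤ 18.506578 < 0.7 is false → out
[2] lift (-8,-13): star map gives 0.034442; window check -0.3 ≤ 0.034442 < 0.7 is true → IN Λ
[3] lift (14,21): star map gives 1.021286; window check -0.3 ≤ 1.021286 < 0.7 is false → out
[4] lift (-14,-21): star map gives -1.021286; window check -0.3 ≤ -1.021286 < 0.7 is false → out
[5] lift (20,24): star map gives 5.167184; window check -0.3 ≤ 5.167184 < 0.7 is false → out
[6] lift (-6,-12): star map gives 1.416408; window check -0.3 ≤ 1.416408 < 0.7 is false → out
[7] lift (2,2): star map gives 0.763932; window check -0.3 ≤ 0.763932 < 0.7 is false → out
[8] lift (9,12): star map gives 1.583592; window check -0.3 ≤ 1.583592 < 0.7 is false → out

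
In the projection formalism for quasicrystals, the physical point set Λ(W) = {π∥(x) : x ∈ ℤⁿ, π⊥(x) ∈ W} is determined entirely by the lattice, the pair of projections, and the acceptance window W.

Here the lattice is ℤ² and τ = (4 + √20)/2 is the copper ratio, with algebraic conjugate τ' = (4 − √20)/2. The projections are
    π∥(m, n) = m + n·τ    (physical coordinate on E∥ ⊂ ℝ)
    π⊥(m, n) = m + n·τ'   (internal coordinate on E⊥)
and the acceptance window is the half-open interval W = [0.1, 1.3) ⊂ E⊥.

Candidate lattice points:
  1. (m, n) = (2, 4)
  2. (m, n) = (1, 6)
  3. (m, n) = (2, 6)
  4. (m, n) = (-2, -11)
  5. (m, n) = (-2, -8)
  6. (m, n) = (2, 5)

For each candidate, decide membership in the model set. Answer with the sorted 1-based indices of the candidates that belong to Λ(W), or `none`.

τ' = (4−√20)/2 ≈ -0.236068.
candidate 1: (m,n)=(2,4) → π∥ = 2+4·τ ≈ 18.944272, π⊥ = 2+4·τ' ≈ 1.055728 ∈ [0.1, 1.3) ⇒ IN Λ
candidate 2: (m,n)=(1,6) → π∥ = 1+6·τ ≈ 26.416408, π⊥ = 1+6·τ' ≈ -0.416408 ∉ [0.1, 1.3) ⇒ out
candidate 3: (m,n)=(2,6) → π∥ = 2+6·τ ≈ 27.416408, π⊥ = 2+6·τ' ≈ 0.583592 ∈ [0.1, 1.3) ⇒ IN Λ
candidate 4: (m,n)=(-2,-11) → π∥ = -2-11·τ ≈ -48.596748, π⊥ = -2-11·τ' ≈ 0.596748 ∈ [0.1, 1.3) ⇒ IN Λ
candidate 5: (m,n)=(-2,-8) → π∥ = -2-8·τ ≈ -35.888544, π⊥ = -2-8·τ' ≈ -0.111456 ∉ [0.1, 1.3) ⇒ out
candidate 6: (m,n)=(2,5) → π∥ = 2+5·τ ≈ 23.180340, π⊥ = 2+5·τ' ≈ 0.819660 ∈ [0.1, 1.3) ⇒ IN Λ

1, 3, 4, 6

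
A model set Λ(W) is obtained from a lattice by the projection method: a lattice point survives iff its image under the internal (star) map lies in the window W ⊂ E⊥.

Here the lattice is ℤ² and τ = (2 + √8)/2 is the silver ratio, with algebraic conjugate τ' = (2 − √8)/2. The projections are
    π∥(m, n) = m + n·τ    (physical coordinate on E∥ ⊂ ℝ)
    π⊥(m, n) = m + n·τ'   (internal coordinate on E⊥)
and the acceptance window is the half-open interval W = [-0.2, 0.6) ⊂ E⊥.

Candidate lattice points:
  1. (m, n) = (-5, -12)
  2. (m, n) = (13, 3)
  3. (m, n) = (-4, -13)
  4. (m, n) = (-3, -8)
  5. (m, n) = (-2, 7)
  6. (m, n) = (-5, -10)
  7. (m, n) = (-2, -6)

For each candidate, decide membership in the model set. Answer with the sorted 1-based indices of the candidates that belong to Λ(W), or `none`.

Numerically τ ≈ 2.41421 and τ' = −1/τ ≈ -0.41421.
#1 (-5,-12): internal coord -5 + (-12)·τ' = -0.02944; -0.02944 ∈ [-0.2, 0.6) → IN Λ
#2 (13,3): internal coord 13 + (3)·τ' = +11.75736; +11.75736 ∉ [-0.2, 0.6) → out
#3 (-4,-13): internal coord -4 + (-13)·τ' = +1.38478; +1.38478 ∉ [-0.2, 0.6) → out
#4 (-3,-8): internal coord -3 + (-8)·τ' = +0.31371; +0.31371 ∈ [-0.2, 0.6) → IN Λ
#5 (-2,7): internal coord -2 + (7)·τ' = -4.89949; -4.89949 ∉ [-0.2, 0.6) → out
#6 (-5,-10): internal coord -5 + (-10)·τ' = -0.85786; -0.85786 ∉ [-0.2, 0.6) → out
#7 (-2,-6): internal coord -2 + (-6)·τ' = +0.48528; +0.48528 ∈ [-0.2, 0.6) → IN Λ

1, 4, 7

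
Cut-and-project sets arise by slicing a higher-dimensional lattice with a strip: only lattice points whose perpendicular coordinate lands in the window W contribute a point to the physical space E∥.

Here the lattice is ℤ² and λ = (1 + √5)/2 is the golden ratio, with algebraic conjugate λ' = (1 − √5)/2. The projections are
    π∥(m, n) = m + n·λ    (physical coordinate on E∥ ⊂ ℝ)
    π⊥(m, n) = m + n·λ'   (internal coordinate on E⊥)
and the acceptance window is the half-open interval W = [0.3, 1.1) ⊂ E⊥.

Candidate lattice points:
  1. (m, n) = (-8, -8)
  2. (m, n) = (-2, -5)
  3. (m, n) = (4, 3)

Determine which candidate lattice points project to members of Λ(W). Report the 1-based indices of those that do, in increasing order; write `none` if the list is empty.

2

Compute λ' = (1−√5)/2 = -0.61803, so π⊥(m,n) = m -0.61803·n.
#1 (-8,-8): internal coord -8 + (-8)·λ' = -3.05573; -3.05573 ∉ [0.3, 1.1) → out
#2 (-2,-5): internal coord -2 + (-5)·λ' = +1.09017; +1.09017 ∈ [0.3, 1.1) → IN Λ
#3 (4,3): internal coord 4 + (3)·λ' = +2.14590; +2.14590 ∉ [0.3, 1.1) → out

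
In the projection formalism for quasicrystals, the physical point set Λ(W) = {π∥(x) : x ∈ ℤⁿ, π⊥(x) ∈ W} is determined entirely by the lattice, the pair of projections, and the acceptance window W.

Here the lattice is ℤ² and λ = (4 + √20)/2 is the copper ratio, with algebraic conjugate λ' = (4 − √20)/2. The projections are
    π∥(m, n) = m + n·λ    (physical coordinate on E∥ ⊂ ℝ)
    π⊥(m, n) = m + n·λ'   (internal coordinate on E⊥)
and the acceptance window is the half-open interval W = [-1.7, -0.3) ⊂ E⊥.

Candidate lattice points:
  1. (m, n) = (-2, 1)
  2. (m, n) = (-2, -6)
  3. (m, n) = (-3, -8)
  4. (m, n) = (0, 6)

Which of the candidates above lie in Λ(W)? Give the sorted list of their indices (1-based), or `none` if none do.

Numerically λ ≈ 4.2361 and λ' = −1/λ ≈ -0.2361.
#1 (-2,1): internal coord -2 + (1)·λ' = -2.2361; -2.2361 ∉ [-1.7, -0.3) → out
#2 (-2,-6): internal coord -2 + (-6)·λ' = -0.5836; -0.5836 ∈ [-1.7, -0.3) → IN Λ
#3 (-3,-8): internal coord -3 + (-8)·λ' = -1.1115; -1.1115 ∈ [-1.7, -0.3) → IN Λ
#4 (0,6): internal coord 0 + (6)·λ' = -1.4164; -1.4164 ∈ [-1.7, -0.3) → IN Λ

2, 3, 4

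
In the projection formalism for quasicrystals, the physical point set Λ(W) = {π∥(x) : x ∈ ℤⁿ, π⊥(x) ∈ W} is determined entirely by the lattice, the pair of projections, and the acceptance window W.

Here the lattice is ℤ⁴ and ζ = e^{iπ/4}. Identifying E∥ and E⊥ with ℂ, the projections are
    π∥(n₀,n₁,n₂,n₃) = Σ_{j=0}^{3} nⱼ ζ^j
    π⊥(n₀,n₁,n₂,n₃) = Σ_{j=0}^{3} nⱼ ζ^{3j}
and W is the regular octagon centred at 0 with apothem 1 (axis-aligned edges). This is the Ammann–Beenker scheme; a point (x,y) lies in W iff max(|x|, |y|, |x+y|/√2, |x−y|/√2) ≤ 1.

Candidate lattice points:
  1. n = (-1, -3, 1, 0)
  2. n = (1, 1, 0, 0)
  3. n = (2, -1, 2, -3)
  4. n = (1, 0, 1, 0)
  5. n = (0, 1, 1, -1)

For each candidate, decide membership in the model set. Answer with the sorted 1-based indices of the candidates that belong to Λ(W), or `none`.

With ζ = e^{iπ/4} the internal vectors are ζ^0,ζ^3,ζ^6,ζ^9.
candidate 1: n = (-1, -3, 1, 0) → π⊥ ≈ (+1.12132, -3.12132); max(|x|,|y|,|x±y|/√2) = 3.12132 > 1 ⇒ ∉ W
candidate 2: n = (1, 1, 0, 0) → π⊥ ≈ (+0.29289, +0.70711); max(|x|,|y|,|x±y|/√2) = 0.70711 ≤ 1 ⇒ ∈ W
candidate 3: n = (2, -1, 2, -3) → π⊥ ≈ (+0.58579, -4.82843); max(|x|,|y|,|x±y|/√2) = 4.82843 > 1 ⇒ ∉ W
candidate 4: n = (1, 0, 1, 0) → π⊥ ≈ (+1.00000, -1.00000); max(|x|,|y|,|x±y|/√2) = 1.41421 > 1 ⇒ ∉ W
candidate 5: n = (0, 1, 1, -1) → π⊥ ≈ (-1.41421, -1.00000); max(|x|,|y|,|x±y|/√2) = 1.70711 > 1 ⇒ ∉ W

2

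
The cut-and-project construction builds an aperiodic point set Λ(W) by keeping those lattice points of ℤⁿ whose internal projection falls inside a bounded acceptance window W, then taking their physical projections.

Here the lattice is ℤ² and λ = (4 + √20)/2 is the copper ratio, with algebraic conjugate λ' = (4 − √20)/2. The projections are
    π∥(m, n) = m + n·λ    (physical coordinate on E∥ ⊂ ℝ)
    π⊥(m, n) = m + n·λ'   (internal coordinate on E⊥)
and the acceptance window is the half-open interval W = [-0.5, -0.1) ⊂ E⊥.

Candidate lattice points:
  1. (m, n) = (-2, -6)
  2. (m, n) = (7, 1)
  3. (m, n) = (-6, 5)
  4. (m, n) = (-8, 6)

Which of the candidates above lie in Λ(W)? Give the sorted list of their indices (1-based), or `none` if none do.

Numerically λ ≈ 4.236068 and λ' = −1/λ ≈ -0.236068.
candidate 1: (m,n)=(-2,-6) → π∥ = -2-6·λ ≈ -27.416408, π⊥ = -2-6·λ' ≈ -0.583592 ∉ [-0.5, -0.1) ⇒ out
candidate 2: (m,n)=(7,1) → π∥ = 7+1·λ ≈ 11.236068, π⊥ = 7+1·λ' ≈ 6.763932 ∉ [-0.5, -0.1) ⇒ out
candidate 3: (m,n)=(-6,5) → π∥ = -6+5·λ ≈ 15.180340, π⊥ = -6+5·λ' ≈ -7.180340 ∉ [-0.5, -0.1) ⇒ out
candidate 4: (m,n)=(-8,6) → π∥ = -8+6·λ ≈ 17.416408, π⊥ = -8+6·λ' ≈ -9.416408 ∉ [-0.5, -0.1) ⇒ out

none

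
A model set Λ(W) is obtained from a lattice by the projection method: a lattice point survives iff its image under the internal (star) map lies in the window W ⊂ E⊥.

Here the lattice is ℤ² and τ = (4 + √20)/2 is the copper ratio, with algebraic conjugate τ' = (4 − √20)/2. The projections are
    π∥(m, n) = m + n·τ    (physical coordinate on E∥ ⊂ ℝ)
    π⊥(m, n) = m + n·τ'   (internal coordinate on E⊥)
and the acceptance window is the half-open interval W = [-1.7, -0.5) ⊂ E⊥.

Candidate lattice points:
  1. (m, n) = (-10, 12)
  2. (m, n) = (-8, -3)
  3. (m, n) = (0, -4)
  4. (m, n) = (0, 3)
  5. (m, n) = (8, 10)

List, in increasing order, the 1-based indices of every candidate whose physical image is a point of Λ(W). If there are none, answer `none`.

τ' = (4−√20)/2 ≈ -0.2361.
[1] lift (-10,12): star map gives -12.8328; window check -1.7 ≤ -12.8328 < -0.5 is false → out
[2] lift (-8,-3): star map gives -7.2918; window check -1.7 ≤ -7.2918 < -0.5 is false → out
[3] lift (0,-4): star map gives 0.9443; window check -1.7 ≤ 0.9443 < -0.5 is false → out
[4] lift (0,3): star map gives -0.7082; window check -1.7 ≤ -0.7082 < -0.5 is true → IN Λ
[5] lift (8,10): star map gives 5.6393; window check -1.7 ≤ 5.6393 < -0.5 is false → out

4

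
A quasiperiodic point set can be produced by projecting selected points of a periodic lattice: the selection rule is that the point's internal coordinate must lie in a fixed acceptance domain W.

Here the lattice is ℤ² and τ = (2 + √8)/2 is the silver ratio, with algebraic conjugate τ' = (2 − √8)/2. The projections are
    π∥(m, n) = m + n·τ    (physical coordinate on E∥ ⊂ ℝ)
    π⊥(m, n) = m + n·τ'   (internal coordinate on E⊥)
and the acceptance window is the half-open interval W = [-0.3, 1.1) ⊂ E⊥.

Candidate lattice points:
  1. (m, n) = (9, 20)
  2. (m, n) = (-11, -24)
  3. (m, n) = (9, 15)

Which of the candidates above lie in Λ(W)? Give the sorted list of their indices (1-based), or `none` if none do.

1

τ' = (2−√8)/2 ≈ -0.414214.
[1] lift (9,20): star map gives 0.715729; window check -0.3 ≤ 0.715729 < 1.1 is true → IN Λ
[2] lift (-11,-24): star map gives -1.058875; window check -0.3 ≤ -1.058875 < 1.1 is false → out
[3] lift (9,15): star map gives 2.786797; window check -0.3 ≤ 2.786797 < 1.1 is false → out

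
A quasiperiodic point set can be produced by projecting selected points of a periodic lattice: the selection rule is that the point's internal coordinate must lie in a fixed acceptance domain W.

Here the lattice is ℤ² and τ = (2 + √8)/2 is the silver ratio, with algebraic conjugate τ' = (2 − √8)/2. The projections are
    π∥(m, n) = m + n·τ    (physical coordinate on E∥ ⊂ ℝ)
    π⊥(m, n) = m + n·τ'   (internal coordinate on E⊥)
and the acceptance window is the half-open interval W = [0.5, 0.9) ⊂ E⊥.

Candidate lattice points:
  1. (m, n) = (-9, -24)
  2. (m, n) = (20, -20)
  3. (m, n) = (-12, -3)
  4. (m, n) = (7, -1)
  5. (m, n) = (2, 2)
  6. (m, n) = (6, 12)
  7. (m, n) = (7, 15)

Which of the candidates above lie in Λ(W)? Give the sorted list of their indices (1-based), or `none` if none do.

Numerically τ ≈ 2.41421 and τ' = −1/τ ≈ -0.41421.
[1] lift (-9,-24): star map gives 0.94113; window check 0.5 ≤ 0.94113 < 0.9 is false → out
[2] lift (20,-20): star map gives 28.28427; window check 0.5 ≤ 28.28427 < 0.9 is false → out
[3] lift (-12,-3): star map gives -10.75736; window check 0.5 ≤ -10.75736 < 0.9 is false → out
[4] lift (7,-1): star map gives 7.41421; window check 0.5 ≤ 7.41421 < 0.9 is false → out
[5] lift (2,2): star map gives 1.17157; window check 0.5 ≤ 1.17157 < 0.9 is false → out
[6] lift (6,12): star map gives 1.02944; window check 0.5 ≤ 1.02944 < 0.9 is false → out
[7] lift (7,15): star map gives 0.78680; window check 0.5 ≤ 0.78680 < 0.9 is true → IN Λ

7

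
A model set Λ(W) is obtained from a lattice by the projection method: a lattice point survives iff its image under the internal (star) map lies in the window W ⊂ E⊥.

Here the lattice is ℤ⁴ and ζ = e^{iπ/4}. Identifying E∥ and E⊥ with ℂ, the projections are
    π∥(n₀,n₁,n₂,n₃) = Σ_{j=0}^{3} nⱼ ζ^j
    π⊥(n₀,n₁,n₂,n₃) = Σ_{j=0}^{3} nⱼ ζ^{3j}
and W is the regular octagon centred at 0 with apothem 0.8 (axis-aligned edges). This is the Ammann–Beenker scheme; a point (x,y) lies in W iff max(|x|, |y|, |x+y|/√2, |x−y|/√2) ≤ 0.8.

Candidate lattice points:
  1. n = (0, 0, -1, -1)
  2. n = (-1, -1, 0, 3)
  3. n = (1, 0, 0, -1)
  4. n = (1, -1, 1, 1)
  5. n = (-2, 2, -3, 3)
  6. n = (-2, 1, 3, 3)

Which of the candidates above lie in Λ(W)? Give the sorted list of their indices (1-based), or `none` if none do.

Internal map: ζ^{3j} for j=0..3 gives (1,0), (−√2/2,√2/2), (0,−1), (√2/2,√2/2).
#1 (0, 0, -1, -1): internal (-0.70711, 0.29289); octagon support 0.70711 vs apothem 0.8 → ∈ W
#2 (-1, -1, 0, 3): internal (1.82843, 1.41421); octagon support 2.29289 vs apothem 0.8 → ∉ W
#3 (1, 0, 0, -1): internal (0.29289, -0.70711); octagon support 0.70711 vs apothem 0.8 → ∈ W
#4 (1, -1, 1, 1): internal (2.41421, -1.00000); octagon support 2.41421 vs apothem 0.8 → ∉ W
#5 (-2, 2, -3, 3): internal (-1.29289, 6.53553); octagon support 6.53553 vs apothem 0.8 → ∉ W
#6 (-2, 1, 3, 3): internal (-0.58579, -0.17157); octagon support 0.58579 vs apothem 0.8 → ∈ W

1, 3, 6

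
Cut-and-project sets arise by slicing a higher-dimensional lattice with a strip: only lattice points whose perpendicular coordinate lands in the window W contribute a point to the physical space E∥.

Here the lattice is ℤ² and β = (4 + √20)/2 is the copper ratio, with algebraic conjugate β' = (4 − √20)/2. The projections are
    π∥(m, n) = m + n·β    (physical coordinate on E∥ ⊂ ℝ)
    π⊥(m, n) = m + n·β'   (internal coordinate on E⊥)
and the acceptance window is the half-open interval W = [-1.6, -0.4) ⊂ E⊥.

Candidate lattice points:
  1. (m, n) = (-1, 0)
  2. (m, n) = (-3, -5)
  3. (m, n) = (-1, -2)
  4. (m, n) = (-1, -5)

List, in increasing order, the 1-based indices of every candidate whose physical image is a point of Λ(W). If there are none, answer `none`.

1, 3

Compute β' = (4−√20)/2 = -0.2361, so π⊥(m,n) = m -0.2361·n.
#1 (-1,0): internal coord -1 + (0)·β' = -1.0000; -1.0000 ∈ [-1.6, -0.4) → IN Λ
#2 (-3,-5): internal coord -3 + (-5)·β' = -1.8197; -1.8197 ∉ [-1.6, -0.4) → out
#3 (-1,-2): internal coord -1 + (-2)·β' = -0.5279; -0.5279 ∈ [-1.6, -0.4) → IN Λ
#4 (-1,-5): internal coord -1 + (-5)·β' = +0.1803; +0.1803 ∉ [-1.6, -0.4) → out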